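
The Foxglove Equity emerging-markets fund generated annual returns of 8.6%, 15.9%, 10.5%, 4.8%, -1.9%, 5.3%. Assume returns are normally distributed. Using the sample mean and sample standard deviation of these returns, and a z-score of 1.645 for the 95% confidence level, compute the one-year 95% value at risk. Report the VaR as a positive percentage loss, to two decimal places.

Mean return r̄ = 43.20 / 6 = 7.2000%
Σ(r − r̄)² = 180.7200; sample σ = √(180.7200/5) = 6.0120%
VaR = −(r̄ − z·σ) = −(7.2000 − 1.645 × 6.0120) = −(-2.6897) = 2.6897%

2.69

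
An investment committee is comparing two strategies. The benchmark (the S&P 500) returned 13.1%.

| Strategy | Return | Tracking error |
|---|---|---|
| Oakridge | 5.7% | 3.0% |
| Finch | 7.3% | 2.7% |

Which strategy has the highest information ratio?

Finch

Oakridge: IR = (5.7% − 13.1%) / 3.0% = -2.467
Finch: IR = (7.3% − 13.1%) / 2.7% = -2.148
Highest: Finch (-2.148).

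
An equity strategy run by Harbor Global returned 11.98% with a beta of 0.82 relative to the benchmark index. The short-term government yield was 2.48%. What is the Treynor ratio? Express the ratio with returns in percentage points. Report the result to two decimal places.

11.59

Treynor = (Rp − Rf) / β = (11.98% − 2.48%) / 0.82 = 9.50 / 0.82 = 11.5854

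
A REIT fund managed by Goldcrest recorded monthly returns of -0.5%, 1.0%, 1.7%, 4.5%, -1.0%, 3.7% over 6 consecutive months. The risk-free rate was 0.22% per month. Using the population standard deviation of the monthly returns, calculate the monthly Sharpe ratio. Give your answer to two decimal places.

Mean return μ = 9.40 / 6 = 1.5667%
Σ(r − μ)² = (-0.5 − 1.5667)² + (1 − 1.5667)² + … = 24.3533
σ = √[24.3533 / 6] = 2.0147%
Sharpe = (μ − rf) / σ = (1.5667 − 0.22) / 2.0147 = 1.3467 / 2.0147 = 0.6684

0.67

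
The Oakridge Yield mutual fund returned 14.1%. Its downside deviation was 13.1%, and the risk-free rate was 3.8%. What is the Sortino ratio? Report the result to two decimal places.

Sortino = (Rp − Rf) / σd = (14.1% − 3.8%) / 13.1% = 10.30% / 13.1% = 0.7863

0.79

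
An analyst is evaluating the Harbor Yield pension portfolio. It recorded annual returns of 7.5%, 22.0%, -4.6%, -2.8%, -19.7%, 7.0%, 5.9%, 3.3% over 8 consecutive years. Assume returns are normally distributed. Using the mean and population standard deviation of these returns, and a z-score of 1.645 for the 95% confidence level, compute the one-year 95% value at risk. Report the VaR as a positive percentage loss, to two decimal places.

Mean return r̄ = 18.60 / 8 = 2.3250%
Σ(r − r̄)² = (7.5 − 2.3250)² + (22 − 2.3250)² + (-4.6 − 2.3250)² + … = 1008.7950
population σ = √(1008.7950 / 8) = √126.0994 = 11.2294%
VaR = −(r̄ − z·σ) = −(2.3250 − 1.645 × 11.2294) = −(-16.1474) = 16.1474%

16.15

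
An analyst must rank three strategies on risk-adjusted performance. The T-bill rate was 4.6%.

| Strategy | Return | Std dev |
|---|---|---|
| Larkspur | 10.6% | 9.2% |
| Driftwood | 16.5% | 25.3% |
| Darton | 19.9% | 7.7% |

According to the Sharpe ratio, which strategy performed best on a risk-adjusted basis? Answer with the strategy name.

Larkspur: Sharpe ratio = (10.6% − 4.6%) / 9.2% = 0.652
Driftwood: Sharpe ratio = (16.5% − 4.6%) / 25.3% = 0.470
Darton: Sharpe ratio = (19.9% − 4.6%) / 7.7% = 1.987
Highest: Darton (1.987).

Darton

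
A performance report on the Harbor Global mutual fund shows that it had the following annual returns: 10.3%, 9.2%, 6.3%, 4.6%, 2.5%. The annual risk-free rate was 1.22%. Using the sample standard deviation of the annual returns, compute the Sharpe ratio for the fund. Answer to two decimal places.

r̄ = (10.3 + 9.2 + 6.3 + 4.6 + 2.5) / 5 = 32.90 / 5 = 6.5800%
Σ(r − r̄)² = (10.3 − 6.5800)² + (9.2 − 6.5800)² + (6.3 − 6.5800)² + … = 41.3480
σ = √[41.3480 / 4] = 3.2151%
Sharpe = (r̄ − rf) / σ = (6.5800 − 1.22) / 3.2151 = 5.3600 / 3.2151 = 1.6671

1.67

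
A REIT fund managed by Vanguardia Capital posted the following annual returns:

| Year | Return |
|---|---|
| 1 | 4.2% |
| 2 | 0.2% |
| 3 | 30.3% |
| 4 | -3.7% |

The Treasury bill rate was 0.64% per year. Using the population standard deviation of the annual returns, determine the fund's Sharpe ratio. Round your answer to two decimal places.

μ = (4.2 + 0.2 + 30.3 − 3.7) / 4 = 31.00 / 4 = 7.7500%
Σ(r − μ)² = 709.2100; population σ = √(709.2100/4) = 13.3155%
Sharpe = (μ − rf) / σ = (7.7500 − 0.64) / 13.3155 = 7.1100 / 13.3155 = 0.5340

0.53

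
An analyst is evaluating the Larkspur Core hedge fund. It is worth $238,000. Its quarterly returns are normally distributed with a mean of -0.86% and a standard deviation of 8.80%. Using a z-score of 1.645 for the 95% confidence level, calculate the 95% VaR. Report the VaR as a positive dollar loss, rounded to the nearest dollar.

$36,500

Return at the 95% tail: μ − z·σ = -0.86% − 1.645 × 8.80% = -0.86 − 14.4760 = -15.3360%
VaR = −(-15.3360%) × $238,000 = 15.3360% × $238,000 = $36,500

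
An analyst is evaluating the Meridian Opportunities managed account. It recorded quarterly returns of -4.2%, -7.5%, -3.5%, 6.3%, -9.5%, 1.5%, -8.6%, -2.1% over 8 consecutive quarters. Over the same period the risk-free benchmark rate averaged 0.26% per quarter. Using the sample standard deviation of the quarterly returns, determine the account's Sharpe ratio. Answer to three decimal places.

-0.692

Mean return μ = -27.60 / 8 = -3.4500%
Sample σ = √[Σ(r − μ)² / 7] = √[201.4800 / 7] = √28.7829 = 5.3650%
Sharpe = (μ − rf) / σ = (-3.4500 − 0.26) / 5.3650 = -3.7100 / 5.3650 = -0.6915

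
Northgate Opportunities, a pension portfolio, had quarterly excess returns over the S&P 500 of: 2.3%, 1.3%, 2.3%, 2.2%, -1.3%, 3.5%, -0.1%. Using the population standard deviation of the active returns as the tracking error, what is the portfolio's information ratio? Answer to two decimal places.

0.96

μ = (2.3 + 1.3 + 2.3 + 2.2 − 1.3 + 3.5 − 0.1) / 7 = 1.4571%
Σ(r − μ)² = (2.3 − 1.4571)² + (1.3 − 1.4571)² + (2.3 − 1.4571)² + … = 16.1971
population σ = √(16.1971 / 7) = √2.3139 = 1.5212%
IR = μ / tracking error = 1.4571 / 1.5212 = 0.9579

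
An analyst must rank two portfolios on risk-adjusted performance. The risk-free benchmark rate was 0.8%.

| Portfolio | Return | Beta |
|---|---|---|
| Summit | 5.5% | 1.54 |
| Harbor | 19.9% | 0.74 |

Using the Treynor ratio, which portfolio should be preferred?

Harbor

Summit: Treynor = (5.5% − 0.8%) / 1.54 = 3.052
Harbor: Treynor = (19.9% − 0.8%) / 0.74 = 25.811
Highest: Harbor (25.811).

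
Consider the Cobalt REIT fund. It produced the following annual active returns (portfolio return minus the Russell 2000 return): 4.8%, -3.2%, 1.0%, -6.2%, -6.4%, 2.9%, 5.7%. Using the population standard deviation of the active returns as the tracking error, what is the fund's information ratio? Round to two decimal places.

μ = (4.8 − 3.2 + 1 − 6.2 − 6.4 + 2.9 + 5.7) / 7 = -0.2000%
Σ(r − μ)² = 154.3000; population σ = √(154.3000/7) = 4.6950%
IR = μ / tracking error = -0.2000 / 4.6950 = -0.0426

-0.04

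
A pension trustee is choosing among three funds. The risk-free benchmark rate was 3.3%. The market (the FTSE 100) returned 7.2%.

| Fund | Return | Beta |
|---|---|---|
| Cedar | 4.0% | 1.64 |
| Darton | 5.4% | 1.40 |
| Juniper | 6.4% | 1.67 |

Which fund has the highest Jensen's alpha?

Cedar: α = 4.0% − [3.3% + 1.64 × (7.2% − 3.3%)] = -5.696
Darton: α = 5.4% − [3.3% + 1.40 × (7.2% − 3.3%)] = -3.360
Juniper: α = 6.4% − [3.3% + 1.67 × (7.2% − 3.3%)] = -3.413
Highest: Darton (-3.360).

Darton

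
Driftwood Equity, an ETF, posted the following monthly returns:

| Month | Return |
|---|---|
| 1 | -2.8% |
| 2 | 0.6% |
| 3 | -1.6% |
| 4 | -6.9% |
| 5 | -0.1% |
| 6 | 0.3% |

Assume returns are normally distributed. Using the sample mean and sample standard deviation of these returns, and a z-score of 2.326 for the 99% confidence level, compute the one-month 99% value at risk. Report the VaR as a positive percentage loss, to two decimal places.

8.34

Mean return μ = -10.50 / 6 = -1.7500%
Σ(r − μ)² = (-2.8 − (-1.7500))² + (0.6 − (-1.7500))² + … = 40.0950
sample σ = √(40.0950 / 5) = √8.0190 = 2.8318%
VaR = −(μ − z·σ) = −(-1.7500 − 2.326 × 2.8318) = −(-8.3368) = 8.3368%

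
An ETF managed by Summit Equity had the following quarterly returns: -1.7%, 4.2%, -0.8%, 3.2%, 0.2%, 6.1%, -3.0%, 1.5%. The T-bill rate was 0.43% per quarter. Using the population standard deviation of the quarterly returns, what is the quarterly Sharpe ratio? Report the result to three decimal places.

0.268

Mean return r̄ = 9.70 / 8 = 1.2125%
Σ(r − r̄)² = (-1.7 − 1.2125)² + (4.2 − 1.2125)² + … = 68.1488
σ = √[68.1488 / 8] = 2.9187%
Sharpe = (r̄ − rf) / σ = (1.2125 − 0.43) / 2.9187 = 0.7825 / 2.9187 = 0.2681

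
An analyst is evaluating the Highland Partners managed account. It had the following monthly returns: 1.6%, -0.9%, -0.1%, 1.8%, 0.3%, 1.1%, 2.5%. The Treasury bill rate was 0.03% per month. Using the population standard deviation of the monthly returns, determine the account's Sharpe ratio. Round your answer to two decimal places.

0.79

μ = (1.6 − 0.9 − 0.1 + 1.8 + 0.3 + 1.1 + 2.5) / 7 = 0.9000%
Σ(r − μ)² = 8.5000; population σ = √(8.5000/7) = 1.1019%
Sharpe = (μ − rf) / σ = (0.9000 − 0.03) / 1.1019 = 0.8700 / 1.1019 = 0.7895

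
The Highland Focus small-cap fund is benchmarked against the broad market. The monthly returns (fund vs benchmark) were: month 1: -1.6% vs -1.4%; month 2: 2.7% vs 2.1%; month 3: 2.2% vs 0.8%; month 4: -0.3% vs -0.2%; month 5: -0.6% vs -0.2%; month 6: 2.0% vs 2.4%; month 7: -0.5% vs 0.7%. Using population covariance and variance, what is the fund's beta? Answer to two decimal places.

1.11

r̄p = 0.5571%,  r̄m = 0.6000%
Cov = Σ(rp − r̄p)(rm − r̄m) / 7 = 1.7086
Var(rm) = Σ(rm − r̄m)² / 7 = 1.5457
β = Cov / Var = 1.7086 / 1.5457 = 1.1054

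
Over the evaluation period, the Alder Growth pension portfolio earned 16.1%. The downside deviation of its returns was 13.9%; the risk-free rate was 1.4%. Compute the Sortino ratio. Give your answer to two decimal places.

Sortino = (Rp − Rf) / σd = (16.1% − 1.4%) / 13.9% = 14.70% / 13.9% = 1.0576

1.06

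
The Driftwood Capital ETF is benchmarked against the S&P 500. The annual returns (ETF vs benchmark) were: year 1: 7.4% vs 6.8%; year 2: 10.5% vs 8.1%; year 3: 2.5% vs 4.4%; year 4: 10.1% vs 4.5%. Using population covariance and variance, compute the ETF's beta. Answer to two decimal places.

r̄p = 7.6250%,  r̄m = 5.9500%
Cov = Σ(rp − r̄p)(rm − r̄m) / 4 = 2.5863
Var(rm) = Σ(rm − r̄m)² / 4 = 2.4625
β = Cov / Var = 2.5863 / 2.4625 = 1.0503

1.05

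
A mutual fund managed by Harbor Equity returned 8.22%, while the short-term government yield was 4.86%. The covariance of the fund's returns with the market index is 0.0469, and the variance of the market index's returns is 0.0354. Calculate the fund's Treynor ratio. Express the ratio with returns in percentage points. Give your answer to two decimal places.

β = Cov / Var = 0.0469 / 0.0354 = 1.3249
Treynor = (Rp − Rf) / β = (8.22% − 4.86%) / 1.3249 = 3.36 / 1.3249 = 2.5360

2.54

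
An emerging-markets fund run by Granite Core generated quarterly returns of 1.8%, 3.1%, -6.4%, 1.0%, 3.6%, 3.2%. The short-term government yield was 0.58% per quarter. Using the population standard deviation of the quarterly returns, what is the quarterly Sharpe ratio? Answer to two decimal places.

Mean return μ = 6.30 / 6 = 1.0500%
Population σ = √[Σ(r − μ)² / 6] = √[71.3950 / 6] = √11.8992 = 3.4495%
Sharpe = (μ − rf) / σ = (1.0500 − 0.58) / 3.4495 = 0.4700 / 3.4495 = 0.1363

0.14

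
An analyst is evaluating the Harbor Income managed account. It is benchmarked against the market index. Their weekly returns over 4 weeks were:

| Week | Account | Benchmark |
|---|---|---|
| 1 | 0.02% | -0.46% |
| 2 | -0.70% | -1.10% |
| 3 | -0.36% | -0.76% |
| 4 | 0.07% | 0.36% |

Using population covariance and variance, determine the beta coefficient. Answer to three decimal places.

0.500

r̄p = -0.2425%,  r̄m = -0.4900%
Cov = Σ(rp − r̄p)(rm − r̄m) / 4 = 0.1461
Var(rm) = Σ(rm − r̄m)² / 4 = 0.2921
β = Cov / Var = 0.1461 / 0.2921 = 0.5002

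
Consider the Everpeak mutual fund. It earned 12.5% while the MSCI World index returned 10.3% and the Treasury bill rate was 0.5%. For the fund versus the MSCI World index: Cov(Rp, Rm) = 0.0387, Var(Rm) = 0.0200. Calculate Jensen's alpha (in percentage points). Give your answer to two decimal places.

β = Cov / Var = 0.0387 / 0.0200 = 1.9350
E[R] = Rf + β(Rm − Rf) = 0.5% + 1.9350 × (10.3% − 0.5%) = 19.4630%
α = Rp − E[R] = 12.5% − 19.4630% = -6.9630

-6.96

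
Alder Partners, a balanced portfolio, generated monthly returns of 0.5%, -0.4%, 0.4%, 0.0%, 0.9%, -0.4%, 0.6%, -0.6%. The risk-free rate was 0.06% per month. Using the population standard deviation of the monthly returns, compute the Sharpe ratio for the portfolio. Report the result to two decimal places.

μ = (0.5 − 0.4 + 0.4 + 0 + 0.9 − 0.4 + 0.6 − 0.6) / 8 = 1.00 / 8 = 0.1250%
Σ(r − μ)² = (0.5 − 0.1250)² + (-0.4 − 0.1250)² + (0.4 − 0.1250)² + … = 2.1350
population σ = √(2.1350 / 8) = √0.2669 = 0.5166%
Sharpe = (μ − rf) / σ = (0.1250 − 0.06) / 0.5166 = 0.0650 / 0.5166 = 0.1258

0.13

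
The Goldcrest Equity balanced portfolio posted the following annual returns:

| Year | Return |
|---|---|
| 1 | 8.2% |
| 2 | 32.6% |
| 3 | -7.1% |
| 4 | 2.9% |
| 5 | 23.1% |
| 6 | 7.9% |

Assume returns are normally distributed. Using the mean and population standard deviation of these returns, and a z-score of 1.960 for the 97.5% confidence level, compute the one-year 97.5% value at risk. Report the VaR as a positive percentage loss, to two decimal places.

r̄ = (8.2 + 32.6 − 7.1 + 2.9 + 23.1 + 7.9) / 6 = 11.2667%
Population std dev = √[1023.2133 / 6] = 13.0589%
VaR = −(r̄ − z·σ) = −(11.2667 − 1.960 × 13.0589) = −(-14.3287) = 14.3287%

14.33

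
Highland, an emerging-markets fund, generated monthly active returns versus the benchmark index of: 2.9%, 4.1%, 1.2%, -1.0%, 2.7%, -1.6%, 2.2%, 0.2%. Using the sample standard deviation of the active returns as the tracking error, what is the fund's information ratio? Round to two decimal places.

r̄ = (2.9 + 4.1 + 1.2 − 1 + 2.7 − 1.6 + 2.2 + 0.2) / 8 = 10.70 / 8 = 1.3375%
Σ(r − r̄)² = 28.0788; sample σ = √(28.0788/7) = 2.0028%
IR = r̄ / tracking error = 1.3375 / 2.0028 = 0.6678

0.67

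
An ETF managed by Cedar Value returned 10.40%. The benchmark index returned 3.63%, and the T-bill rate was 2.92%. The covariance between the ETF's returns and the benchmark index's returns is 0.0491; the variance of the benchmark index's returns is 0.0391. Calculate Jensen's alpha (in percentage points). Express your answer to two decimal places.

β = Cov / Var = 0.0491 / 0.0391 = 1.2558
E[R] = Rf + β(Rm − Rf) = 2.92% + 1.2558 × (3.63% − 2.92%) = 3.8116%
α = Rp − E[R] = 10.40% − 3.8116% = 6.5884

6.59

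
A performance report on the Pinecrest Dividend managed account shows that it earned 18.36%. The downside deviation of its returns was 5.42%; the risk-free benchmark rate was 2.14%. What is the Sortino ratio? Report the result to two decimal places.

2.99

Sortino = (Rp − Rf) / σd = (18.36% − 2.14%) / 5.42% = 16.22% / 5.42% = 2.9926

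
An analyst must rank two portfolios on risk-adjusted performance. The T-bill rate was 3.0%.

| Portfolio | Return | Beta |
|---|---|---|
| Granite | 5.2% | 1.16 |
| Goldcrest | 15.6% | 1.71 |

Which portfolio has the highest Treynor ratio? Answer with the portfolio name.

Granite: Treynor = (5.2% − 3.0%) / 1.16 = 1.897
Goldcrest: Treynor = (15.6% − 3.0%) / 1.71 = 7.368
Highest: Goldcrest (7.368).

Goldcrest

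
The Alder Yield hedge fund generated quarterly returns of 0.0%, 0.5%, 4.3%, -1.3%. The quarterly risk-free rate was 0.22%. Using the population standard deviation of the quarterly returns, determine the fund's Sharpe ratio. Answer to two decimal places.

r̄ = (0 + 0.5 + 4.3 − 1.3) / 4 = 0.8750%
Population σ = √[Σ(r − r̄)² / 4] = √[17.3675 / 4] = √4.3419 = 2.0837%
Sharpe = (r̄ − rf) / σ = (0.8750 − 0.22) / 2.0837 = 0.6550 / 2.0837 = 0.3143

0.31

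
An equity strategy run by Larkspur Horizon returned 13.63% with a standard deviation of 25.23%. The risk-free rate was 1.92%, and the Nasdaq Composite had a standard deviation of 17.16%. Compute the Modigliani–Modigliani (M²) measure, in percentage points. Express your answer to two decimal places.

Sharpe = (Rp − Rf) / σp = (13.63% − 1.92%) / 25.23% = 0.4641
M² = Rf + Sharpe × σm = 1.92% + 0.4641 × 17.16% = 9.8840%

9.88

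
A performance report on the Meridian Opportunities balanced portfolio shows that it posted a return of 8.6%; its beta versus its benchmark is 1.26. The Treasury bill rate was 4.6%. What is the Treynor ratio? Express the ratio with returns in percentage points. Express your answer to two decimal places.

Treynor = (Rp − Rf) / β = (8.6% − 4.6%) / 1.26 = 4.00 / 1.26 = 3.1746

3.17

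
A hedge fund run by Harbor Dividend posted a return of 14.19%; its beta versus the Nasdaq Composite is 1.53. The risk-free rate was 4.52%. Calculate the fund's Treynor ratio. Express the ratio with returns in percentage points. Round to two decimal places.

Treynor = (Rp − Rf) / β = (14.19% − 4.52%) / 1.53 = 9.67 / 1.53 = 6.3203

6.32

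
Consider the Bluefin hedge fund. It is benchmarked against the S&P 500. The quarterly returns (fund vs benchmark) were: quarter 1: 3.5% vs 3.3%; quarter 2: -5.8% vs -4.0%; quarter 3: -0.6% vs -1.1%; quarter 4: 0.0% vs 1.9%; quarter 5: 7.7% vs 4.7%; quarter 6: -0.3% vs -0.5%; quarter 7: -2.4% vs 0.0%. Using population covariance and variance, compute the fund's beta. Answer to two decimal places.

r̄p = 0.3000%,  r̄m = 0.6143%
Cov = Σ(rp − r̄p)(rm − r̄m) / 7 = 10.0657
Var(rm) = Σ(rm − r̄m)² / 7 = 7.3441
β = Cov / Var = 10.0657 / 7.3441 = 1.3706

1.37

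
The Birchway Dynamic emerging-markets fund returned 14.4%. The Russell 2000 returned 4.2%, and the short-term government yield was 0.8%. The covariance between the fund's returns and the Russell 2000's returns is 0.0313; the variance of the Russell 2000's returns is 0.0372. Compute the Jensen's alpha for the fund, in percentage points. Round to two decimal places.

β = Cov / Var = 0.0313 / 0.0372 = 0.8414
E[R] = Rf + β(Rm − Rf) = 0.8% + 0.8414 × (4.2% − 0.8%) = 3.6608%
α = Rp − E[R] = 14.4% − 3.6608% = 10.7392

10.74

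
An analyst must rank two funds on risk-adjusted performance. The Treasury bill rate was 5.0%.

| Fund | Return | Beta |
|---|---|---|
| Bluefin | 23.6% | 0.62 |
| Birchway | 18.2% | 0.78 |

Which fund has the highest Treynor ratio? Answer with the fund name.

Bluefin

Bluefin: Treynor = (23.6% − 5.0%) / 0.62 = 30.000
Birchway: Treynor = (18.2% − 5.0%) / 0.78 = 16.923
Highest: Bluefin (30.000).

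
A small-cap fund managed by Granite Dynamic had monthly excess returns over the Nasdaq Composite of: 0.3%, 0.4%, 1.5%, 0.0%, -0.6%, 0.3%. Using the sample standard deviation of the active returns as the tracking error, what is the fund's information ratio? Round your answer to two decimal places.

r̄ = (0.3 + 0.4 + 1.5 + 0 − 0.6 + 0.3) / 6 = 1.90 / 6 = 0.3167%
Σ(r − r̄)² = (0.3 − 0.3167)² + (0.4 − 0.3167)² + … = 2.3483
sample σ = √(2.3483 / 5) = √0.4697 = 0.6853%
IR = r̄ / tracking error = 0.3167 / 0.6853 = 0.4621

0.46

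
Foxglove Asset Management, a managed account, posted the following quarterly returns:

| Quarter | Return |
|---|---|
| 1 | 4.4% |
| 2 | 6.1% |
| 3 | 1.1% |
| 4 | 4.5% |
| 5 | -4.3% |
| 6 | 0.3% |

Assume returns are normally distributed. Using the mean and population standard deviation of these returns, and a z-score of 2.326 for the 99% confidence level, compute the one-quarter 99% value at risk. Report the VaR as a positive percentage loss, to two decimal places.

r̄ = (4.4 + 6.1 + 1.1 + 4.5 − 4.3 + 0.3) / 6 = 12.10 / 6 = 2.0167%
Population std dev = √[72.2083 / 6] = 3.4691%
VaR = −(r̄ − z·σ) = −(2.0167 − 2.326 × 3.4691) = −(-6.0524) = 6.0524%

6.05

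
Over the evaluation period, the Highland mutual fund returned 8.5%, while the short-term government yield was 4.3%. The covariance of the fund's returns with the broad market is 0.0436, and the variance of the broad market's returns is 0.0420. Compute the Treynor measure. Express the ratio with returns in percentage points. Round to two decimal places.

β = Cov / Var = 0.0436 / 0.0420 = 1.0381
Treynor = (Rp − Rf) / β = (8.5% − 4.3%) / 1.0381 = 4.20 / 1.0381 = 4.0459

4.05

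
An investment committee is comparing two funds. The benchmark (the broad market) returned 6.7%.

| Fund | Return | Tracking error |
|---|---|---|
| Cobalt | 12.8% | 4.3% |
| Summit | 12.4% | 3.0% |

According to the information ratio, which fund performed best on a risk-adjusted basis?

Summit

Cobalt: IR = (12.8% − 6.7%) / 4.3% = 1.419
Summit: IR = (12.4% − 6.7%) / 3.0% = 1.900
Highest: Summit (1.900).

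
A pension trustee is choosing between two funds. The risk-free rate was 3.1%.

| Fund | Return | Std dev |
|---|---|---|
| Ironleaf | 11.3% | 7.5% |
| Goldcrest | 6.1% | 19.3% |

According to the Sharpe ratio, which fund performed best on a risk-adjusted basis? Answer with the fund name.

Ironleaf

Ironleaf: Sharpe ratio = (11.3% − 3.1%) / 7.5% = 1.093
Goldcrest: Sharpe ratio = (6.1% − 3.1%) / 19.3% = 0.155
Highest: Ironleaf (1.093).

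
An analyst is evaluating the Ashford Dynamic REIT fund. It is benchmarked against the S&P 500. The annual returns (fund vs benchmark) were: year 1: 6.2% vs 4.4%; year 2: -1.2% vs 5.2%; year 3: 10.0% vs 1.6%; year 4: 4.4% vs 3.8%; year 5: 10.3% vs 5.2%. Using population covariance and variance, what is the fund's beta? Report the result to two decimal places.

r̄p = 5.9400%,  r̄m = 4.0400%
Cov = Σ(rp − r̄p)(rm − r̄m) / 5 = -2.5336
Var(rm) = Σ(rm − r̄m)² / 5 = 1.7664
β = Cov / Var = -2.5336 / 1.7664 = -1.4343

-1.43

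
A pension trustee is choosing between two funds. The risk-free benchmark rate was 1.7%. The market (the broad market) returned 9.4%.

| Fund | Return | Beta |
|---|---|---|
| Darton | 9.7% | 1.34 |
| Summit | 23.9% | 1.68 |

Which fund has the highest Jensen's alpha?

Summit

Darton: α = 9.7% − [1.7% + 1.34 × (9.4% − 1.7%)] = -2.318
Summit: α = 23.9% − [1.7% + 1.68 × (9.4% − 1.7%)] = 9.264
Highest: Summit (9.264).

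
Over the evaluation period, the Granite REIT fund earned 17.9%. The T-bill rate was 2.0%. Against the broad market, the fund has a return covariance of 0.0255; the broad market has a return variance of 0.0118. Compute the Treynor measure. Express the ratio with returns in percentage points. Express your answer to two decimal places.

β = Cov / Var = 0.0255 / 0.0118 = 2.1610
Treynor = (Rp − Rf) / β = (17.9% − 2.0%) / 2.1610 = 15.90 / 2.1610 = 7.3577

7.36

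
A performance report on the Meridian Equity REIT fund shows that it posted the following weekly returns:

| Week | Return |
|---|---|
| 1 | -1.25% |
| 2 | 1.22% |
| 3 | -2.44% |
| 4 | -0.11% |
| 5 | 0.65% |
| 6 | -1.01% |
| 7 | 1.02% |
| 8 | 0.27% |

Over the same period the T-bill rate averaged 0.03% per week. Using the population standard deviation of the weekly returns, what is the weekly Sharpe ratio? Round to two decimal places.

-0.20

r̄ = (-1.25 + 1.22 − 2.44 − 0.11 + 0.65 − 1.01 + 1.02 + 0.27) / 8 = -0.2063%
Population std dev = √[11.2322 / 8] = 1.1849%
Sharpe = (r̄ − rf) / σ = (-0.2063 − 0.03) / 1.1849 = -0.2363 / 1.1849 = -0.1994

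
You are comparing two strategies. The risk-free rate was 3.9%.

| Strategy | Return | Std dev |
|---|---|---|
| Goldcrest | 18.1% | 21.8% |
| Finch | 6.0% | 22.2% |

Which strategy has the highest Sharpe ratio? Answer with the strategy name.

Goldcrest: Sharpe ratio = (18.1% − 3.9%) / 21.8% = 0.651
Finch: Sharpe ratio = (6.0% − 3.9%) / 22.2% = 0.095
Highest: Goldcrest (0.651).

Goldcrest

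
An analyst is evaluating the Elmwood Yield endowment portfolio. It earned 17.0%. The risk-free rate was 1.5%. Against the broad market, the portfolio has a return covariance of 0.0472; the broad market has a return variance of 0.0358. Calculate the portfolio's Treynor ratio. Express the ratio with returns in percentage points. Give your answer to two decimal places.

β = Cov / Var = 0.0472 / 0.0358 = 1.3184
Treynor = (Rp − Rf) / β = (17.0% − 1.5%) / 1.3184 = 15.50 / 1.3184 = 11.7567

11.76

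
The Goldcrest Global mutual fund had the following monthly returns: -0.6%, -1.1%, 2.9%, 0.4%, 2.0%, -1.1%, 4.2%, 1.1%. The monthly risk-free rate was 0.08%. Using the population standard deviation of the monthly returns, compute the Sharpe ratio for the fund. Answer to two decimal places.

Mean return μ = 7.80 / 8 = 0.9750%
Σ(r − μ)² = (-0.6 − 0.9750)² + (-1.1 − 0.9750)² + … = 26.5950
population σ = √(26.5950 / 8) = √3.3244 = 1.8233%
Sharpe = (μ − rf) / σ = (0.9750 − 0.08) / 1.8233 = 0.8950 / 1.8233 = 0.4909

0.49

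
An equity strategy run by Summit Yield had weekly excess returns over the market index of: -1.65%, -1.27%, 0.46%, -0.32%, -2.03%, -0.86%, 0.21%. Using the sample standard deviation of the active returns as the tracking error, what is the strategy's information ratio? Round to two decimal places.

-0.83

Mean return r̄ = -5.460 / 7 = -0.7800%
Σ(r − r̄)² = (-1.65 − (-0.7800))² + (-1.27 − (-0.7800))² + (0.46 − (-0.7800))² + … = 5.2952
σ = √[5.2952 / 6] = 0.9394%
IR = r̄ / tracking error = -0.7800 / 0.9394 = -0.8303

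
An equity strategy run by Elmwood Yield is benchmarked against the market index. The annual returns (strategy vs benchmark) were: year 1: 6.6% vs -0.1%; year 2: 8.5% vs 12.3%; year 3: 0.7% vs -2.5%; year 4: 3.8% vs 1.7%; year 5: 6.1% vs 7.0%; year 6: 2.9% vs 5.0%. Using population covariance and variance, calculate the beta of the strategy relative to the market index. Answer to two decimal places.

r̄p = 4.7667%,  r̄m = 3.9000%
Cov = Σ(rp − r̄p)(rm − r̄m) / 6 = 9.0433
Var(rm) = Σ(rm − r̄m)² / 6 = 23.8633
β = Cov / Var = 9.0433 / 23.8633 = 0.3790

0.38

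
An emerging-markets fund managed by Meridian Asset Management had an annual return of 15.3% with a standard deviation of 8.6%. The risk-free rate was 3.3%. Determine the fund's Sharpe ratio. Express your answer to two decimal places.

1.40

Sharpe = (Rp − Rf) / σp = (15.3% − 3.3%) / 8.6% = 12.00% / 8.6% = 1.3953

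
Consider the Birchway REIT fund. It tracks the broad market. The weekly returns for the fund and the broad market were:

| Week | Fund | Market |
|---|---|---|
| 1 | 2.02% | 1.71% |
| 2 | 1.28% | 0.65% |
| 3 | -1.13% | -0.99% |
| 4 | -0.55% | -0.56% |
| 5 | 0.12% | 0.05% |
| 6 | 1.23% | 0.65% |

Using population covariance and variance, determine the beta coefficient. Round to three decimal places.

r̄p = 0.4950%,  r̄m = 0.2517%
Cov = Σ(rp − r̄p)(rm − r̄m) / 6 = 0.9618
Var(rm) = Σ(rm − r̄m)² / 6 = 0.7809
β = Cov / Var = 0.9618 / 0.7809 = 1.2317

1.232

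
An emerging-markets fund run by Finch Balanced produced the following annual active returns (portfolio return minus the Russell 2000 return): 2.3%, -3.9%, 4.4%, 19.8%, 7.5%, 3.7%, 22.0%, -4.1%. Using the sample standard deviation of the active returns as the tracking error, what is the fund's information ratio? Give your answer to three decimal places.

0.661

r̄ = (2.3 − 3.9 + 4.4 + 19.8 + 7.5 + 3.7 + 22 − 4.1) / 8 = 51.70 / 8 = 6.4625%
Sample std dev = √[668.5388 / 7] = 9.7727%
IR = r̄ / tracking error = 6.4625 / 9.7727 = 0.6613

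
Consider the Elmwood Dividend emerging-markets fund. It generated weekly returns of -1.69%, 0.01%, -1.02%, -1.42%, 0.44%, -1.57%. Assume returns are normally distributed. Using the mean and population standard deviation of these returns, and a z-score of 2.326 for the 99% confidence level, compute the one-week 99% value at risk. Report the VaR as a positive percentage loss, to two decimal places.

μ = (-1.69 + 0.01 − 1.02 − 1.42 + 0.44 − 1.57) / 6 = -0.8750%
Population std dev = √[3.9778 / 6] = 0.8142%
VaR = −(μ − z·σ) = −(-0.8750 − 2.326 × 0.8142) = −(-2.7688) = 2.7688%

2.77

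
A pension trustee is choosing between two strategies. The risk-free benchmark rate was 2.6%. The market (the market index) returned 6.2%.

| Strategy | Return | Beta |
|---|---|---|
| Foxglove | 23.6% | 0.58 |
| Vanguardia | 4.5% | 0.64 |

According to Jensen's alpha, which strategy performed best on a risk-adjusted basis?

Foxglove: α = 23.6% − [2.6% + 0.58 × (6.2% − 2.6%)] = 18.912
Vanguardia: α = 4.5% − [2.6% + 0.64 × (6.2% − 2.6%)] = -0.404
Highest: Foxglove (18.912).

Foxglove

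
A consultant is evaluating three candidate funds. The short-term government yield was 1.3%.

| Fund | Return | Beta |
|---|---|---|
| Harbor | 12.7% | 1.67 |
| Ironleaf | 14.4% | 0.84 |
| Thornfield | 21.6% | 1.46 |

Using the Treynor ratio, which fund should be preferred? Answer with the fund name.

Harbor: Treynor = (12.7% − 1.3%) / 1.67 = 6.826
Ironleaf: Treynor = (14.4% − 1.3%) / 0.84 = 15.595
Thornfield: Treynor = (21.6% − 1.3%) / 1.46 = 13.904
Highest: Ironleaf (15.595).

Ironleaf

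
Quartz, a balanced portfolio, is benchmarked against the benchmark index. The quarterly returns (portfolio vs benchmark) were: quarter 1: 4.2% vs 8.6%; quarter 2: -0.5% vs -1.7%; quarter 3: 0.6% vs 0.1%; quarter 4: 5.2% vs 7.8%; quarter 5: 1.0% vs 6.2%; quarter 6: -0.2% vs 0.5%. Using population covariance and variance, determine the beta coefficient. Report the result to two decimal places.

0.47

r̄p = 1.7167%,  r̄m = 3.5833%
Cov = Σ(rp − r̄p)(rm − r̄m) / 6 = 7.7969
Var(rm) = Σ(rm − r̄m)² / 6 = 16.5581
β = Cov / Var = 7.7969 / 16.5581 = 0.4709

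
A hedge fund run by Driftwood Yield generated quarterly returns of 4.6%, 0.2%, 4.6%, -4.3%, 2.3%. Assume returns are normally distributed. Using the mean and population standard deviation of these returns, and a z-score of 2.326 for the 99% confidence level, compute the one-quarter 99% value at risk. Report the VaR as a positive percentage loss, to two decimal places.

Mean return r̄ = 7.40 / 5 = 1.4800%
Σ(r − r̄)² = (4.6 − 1.4800)² + (0.2 − 1.4800)² + … = 55.1880
σ = √[55.1880 / 5] = 3.3223%
VaR = −(r̄ − z·σ) = −(1.4800 − 2.326 × 3.3223) = −(-6.2477) = 6.2477%

6.25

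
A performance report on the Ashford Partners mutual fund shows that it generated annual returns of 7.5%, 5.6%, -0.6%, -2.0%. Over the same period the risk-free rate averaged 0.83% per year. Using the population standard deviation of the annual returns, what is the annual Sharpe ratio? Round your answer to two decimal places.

r̄ = (7.5 + 5.6 − 0.6 − 2) / 4 = 10.50 / 4 = 2.6250%
Population std dev = √[64.4075 / 4] = 4.0127%
Sharpe = (r̄ − rf) / σ = (2.6250 − 0.83) / 4.0127 = 1.7950 / 4.0127 = 0.4473

0.45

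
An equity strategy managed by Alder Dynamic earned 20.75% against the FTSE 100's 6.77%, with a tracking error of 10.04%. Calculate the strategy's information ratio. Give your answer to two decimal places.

IR = (Rp − Rb) / TE = (20.75% − 6.77%) / 10.04% = 13.98% / 10.04% = 1.3924

1.39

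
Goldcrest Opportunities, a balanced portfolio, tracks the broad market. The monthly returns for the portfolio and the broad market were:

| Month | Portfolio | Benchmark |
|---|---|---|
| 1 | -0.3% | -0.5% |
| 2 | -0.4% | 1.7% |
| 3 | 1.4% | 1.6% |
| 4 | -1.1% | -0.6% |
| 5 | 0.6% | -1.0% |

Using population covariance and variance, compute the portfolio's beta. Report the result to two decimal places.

r̄p = 0.0400%,  r̄m = 0.2400%
Cov = Σ(rp − r̄p)(rm − r̄m) / 5 = 0.3444
Var(rm) = Σ(rm − r̄m)² / 5 = 1.3544
β = Cov / Var = 0.3444 / 1.3544 = 0.2543

0.25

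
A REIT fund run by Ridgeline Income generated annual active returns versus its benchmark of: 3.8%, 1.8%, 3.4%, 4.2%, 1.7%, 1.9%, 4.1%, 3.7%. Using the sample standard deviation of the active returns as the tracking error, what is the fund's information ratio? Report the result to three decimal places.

Mean return μ = 24.60 / 8 = 3.0750%
Σ(r − μ)² = 8.2350; sample σ = √(8.2350/7) = 1.0846%
IR = μ / tracking error = 3.0750 / 1.0846 = 2.8351

2.835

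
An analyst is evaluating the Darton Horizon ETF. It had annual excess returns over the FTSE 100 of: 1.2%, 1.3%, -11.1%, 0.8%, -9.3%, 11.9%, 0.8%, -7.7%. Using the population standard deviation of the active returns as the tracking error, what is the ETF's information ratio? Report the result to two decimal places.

-0.21

μ = (1.2 + 1.3 − 11.1 + 0.8 − 9.3 + 11.9 + 0.8 − 7.7) / 8 = -1.5125%
Σ(r − μ)² = 396.7088; population σ = √(396.7088/8) = 7.0419%
IR = μ / tracking error = -1.5125 / 7.0419 = -0.2148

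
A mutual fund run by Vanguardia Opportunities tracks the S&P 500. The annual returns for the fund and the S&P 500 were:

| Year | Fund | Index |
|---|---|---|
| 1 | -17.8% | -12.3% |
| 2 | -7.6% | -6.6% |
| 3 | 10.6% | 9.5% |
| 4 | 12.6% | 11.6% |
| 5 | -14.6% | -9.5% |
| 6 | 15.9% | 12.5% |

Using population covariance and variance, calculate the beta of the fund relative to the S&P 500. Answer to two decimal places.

1.29

r̄p = -0.1500%,  r̄m = 0.8667%
Cov = Σ(rp − r̄p)(rm − r̄m) / 6 = 142.3650
Var(rm) = Σ(rm − r̄m)² / 6 = 110.2756
β = Cov / Var = 142.3650 / 110.2756 = 1.2910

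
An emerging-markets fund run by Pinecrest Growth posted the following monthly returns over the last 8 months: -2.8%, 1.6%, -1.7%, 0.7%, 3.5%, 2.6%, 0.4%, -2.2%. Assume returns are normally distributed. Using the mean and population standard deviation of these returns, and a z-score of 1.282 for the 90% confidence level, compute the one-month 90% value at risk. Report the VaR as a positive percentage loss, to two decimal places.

Mean return r̄ = 2.10 / 8 = 0.2625%
Population σ = √[Σ(r − r̄)² / 8] = √[37.2388 / 8] = √4.6549 = 2.1575%
VaR = −(r̄ − z·σ) = −(0.2625 − 1.282 × 2.1575) = −(-2.5034) = 2.5034%

2.50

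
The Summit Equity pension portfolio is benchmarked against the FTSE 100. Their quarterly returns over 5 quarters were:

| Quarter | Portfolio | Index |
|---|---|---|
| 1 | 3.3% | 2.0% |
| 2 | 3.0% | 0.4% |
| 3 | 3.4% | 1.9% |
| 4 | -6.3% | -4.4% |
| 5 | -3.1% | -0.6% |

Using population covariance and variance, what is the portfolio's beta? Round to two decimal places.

1.60

r̄p = 0.0600%,  r̄m = -0.1400%
Cov = Σ(rp − r̄p)(rm − r̄m) / 5 = 8.7764
Var(rm) = Σ(rm − r̄m)² / 5 = 5.4784
β = Cov / Var = 8.7764 / 5.4784 = 1.6020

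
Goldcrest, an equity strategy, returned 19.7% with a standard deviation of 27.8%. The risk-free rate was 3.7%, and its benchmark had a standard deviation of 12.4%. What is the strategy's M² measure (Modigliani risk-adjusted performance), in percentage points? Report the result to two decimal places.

10.84

Sharpe = (Rp − Rf) / σp = (19.7% − 3.7%) / 27.8% = 0.5755
M² = Rf + Sharpe × σm = 3.7% + 0.5755 × 12.4% = 10.8362%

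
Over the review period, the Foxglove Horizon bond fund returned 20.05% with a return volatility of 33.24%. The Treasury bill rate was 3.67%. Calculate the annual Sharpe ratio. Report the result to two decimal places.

0.49

Sharpe = (Rp − Rf) / σp = (20.05% − 3.67%) / 33.24% = 16.38% / 33.24% = 0.4928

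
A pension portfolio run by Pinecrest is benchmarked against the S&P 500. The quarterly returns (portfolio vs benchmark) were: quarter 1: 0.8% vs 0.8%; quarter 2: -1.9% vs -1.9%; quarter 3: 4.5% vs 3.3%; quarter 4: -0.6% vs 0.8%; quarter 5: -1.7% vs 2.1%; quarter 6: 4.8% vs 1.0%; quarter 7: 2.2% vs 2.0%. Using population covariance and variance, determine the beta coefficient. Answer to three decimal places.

r̄p = 1.1571%,  r̄m = 1.1571%
Cov = Σ(rp − r̄p)(rm − r̄m) / 7 = 2.1253
Var(rm) = Σ(rm − r̄m)² / 7 = 2.2596
β = Cov / Var = 2.1253 / 2.2596 = 0.9406

0.941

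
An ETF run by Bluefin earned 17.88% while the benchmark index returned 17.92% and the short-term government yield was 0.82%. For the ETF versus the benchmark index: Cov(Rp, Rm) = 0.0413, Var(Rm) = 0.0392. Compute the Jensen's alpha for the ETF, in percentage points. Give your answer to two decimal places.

-0.96

β = Cov / Var = 0.0413 / 0.0392 = 1.0536
E[R] = Rf + β(Rm − Rf) = 0.82% + 1.0536 × (17.92% − 0.82%) = 18.8366%
α = Rp − E[R] = 17.88% − 18.8366% = -0.9566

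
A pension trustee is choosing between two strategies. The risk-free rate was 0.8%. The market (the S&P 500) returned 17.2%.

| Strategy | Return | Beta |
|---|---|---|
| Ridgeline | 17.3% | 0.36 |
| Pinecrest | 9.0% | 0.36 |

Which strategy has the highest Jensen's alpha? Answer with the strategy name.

Ridgeline: α = 17.3% − [0.8% + 0.36 × (17.2% − 0.8%)] = 10.596
Pinecrest: α = 9.0% − [0.8% + 0.36 × (17.2% − 0.8%)] = 2.296
Highest: Ridgeline (10.596).

Ridgeline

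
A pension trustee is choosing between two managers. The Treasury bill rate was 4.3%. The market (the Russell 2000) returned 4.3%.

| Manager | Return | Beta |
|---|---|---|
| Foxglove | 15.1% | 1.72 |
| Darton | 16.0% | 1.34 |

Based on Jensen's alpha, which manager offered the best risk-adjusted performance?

Darton

Foxglove: α = 15.1% − [4.3% + 1.72 × (4.3% − 4.3%)] = 10.800
Darton: α = 16.0% − [4.3% + 1.34 × (4.3% − 4.3%)] = 11.700
Highest: Darton (11.700).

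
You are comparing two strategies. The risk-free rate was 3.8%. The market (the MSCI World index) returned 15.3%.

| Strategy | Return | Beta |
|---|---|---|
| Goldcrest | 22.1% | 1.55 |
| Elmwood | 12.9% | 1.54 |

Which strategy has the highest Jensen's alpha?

Goldcrest

Goldcrest: α = 22.1% − [3.8% + 1.55 × (15.3% − 3.8%)] = 0.475
Elmwood: α = 12.9% − [3.8% + 1.54 × (15.3% − 3.8%)] = -8.610
Highest: Goldcrest (0.475).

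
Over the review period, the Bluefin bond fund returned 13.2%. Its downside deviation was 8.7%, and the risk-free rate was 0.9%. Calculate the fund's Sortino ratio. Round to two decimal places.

1.41

Sortino = (Rp − Rf) / σd = (13.2% − 0.9%) / 8.7% = 12.30% / 8.7% = 1.4138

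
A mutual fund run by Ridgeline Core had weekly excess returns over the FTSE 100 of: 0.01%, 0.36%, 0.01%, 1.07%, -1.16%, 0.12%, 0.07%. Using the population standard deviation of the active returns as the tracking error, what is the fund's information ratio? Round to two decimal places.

Mean return r̄ = 0.480 / 7 = 0.0686%
Population std dev = √[2.6067 / 7] = 0.6102%
IR = r̄ / tracking error = 0.0686 / 0.6102 = 0.1124

0.11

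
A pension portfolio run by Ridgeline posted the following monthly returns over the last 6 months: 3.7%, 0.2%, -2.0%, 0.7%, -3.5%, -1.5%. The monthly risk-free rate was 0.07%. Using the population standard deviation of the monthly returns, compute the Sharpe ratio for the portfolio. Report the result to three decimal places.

Mean return μ = -2.40 / 6 = -0.4000%
Σ(r − μ)² = 31.7600; population σ = √(31.7600/6) = 2.3007%
Sharpe = (μ − rf) / σ = (-0.4000 − 0.07) / 2.3007 = -0.4700 / 2.3007 = -0.2043

-0.204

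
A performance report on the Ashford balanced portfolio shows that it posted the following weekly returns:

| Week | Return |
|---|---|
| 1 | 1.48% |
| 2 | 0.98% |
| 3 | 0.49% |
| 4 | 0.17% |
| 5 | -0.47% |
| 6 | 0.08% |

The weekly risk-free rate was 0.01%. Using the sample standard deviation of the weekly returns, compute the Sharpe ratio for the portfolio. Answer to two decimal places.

0.64

Mean return r̄ = 2.730 / 6 = 0.4550%
Σ(r − r̄)² = (1.48 − 0.4550)² + (0.98 − 0.4550)² + (0.49 − 0.4550)² + … = 2.4050
sample σ = √(2.4050 / 5) = √0.4810 = 0.6935%
Sharpe = (r̄ − rf) / σ = (0.4550 − 0.01) / 0.6935 = 0.4450 / 0.6935 = 0.6417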